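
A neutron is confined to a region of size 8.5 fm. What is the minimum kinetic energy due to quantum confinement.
71.700 keV

Using the uncertainty principle:

1. Position uncertainty: Δx ≈ 8.500e-15 m
2. Minimum momentum uncertainty: Δp = ℏ/(2Δx) = 6.203e-21 kg·m/s
3. Minimum kinetic energy:
   KE = (Δp)²/(2m) = (6.203e-21)²/(2 × 1.675e-27 kg)
   KE = 1.149e-14 J = 71.700 keV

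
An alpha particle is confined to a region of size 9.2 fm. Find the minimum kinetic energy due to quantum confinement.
15.428 keV

Using the uncertainty principle:

1. Position uncertainty: Δx ≈ 9.200e-15 m
2. Minimum momentum uncertainty: Δp = ℏ/(2Δx) = 5.731e-21 kg·m/s
3. Minimum kinetic energy:
   KE = (Δp)²/(2m) = (5.731e-21)²/(2 × 6.645e-27 kg)
   KE = 2.472e-15 J = 15.428 keV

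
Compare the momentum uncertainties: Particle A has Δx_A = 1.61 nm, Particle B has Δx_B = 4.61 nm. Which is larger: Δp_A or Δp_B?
Particle A has the larger minimum momentum uncertainty, by a factor of 2.86.

For each particle, the minimum momentum uncertainty is Δp_min = ℏ/(2Δx):

Particle A: Δp_A = ℏ/(2×1.610e-09 m) = 3.275e-26 kg·m/s
Particle B: Δp_B = ℏ/(2×4.610e-09 m) = 1.144e-26 kg·m/s

Ratio: Δp_A/Δp_B = 2.86

Since Δp_min ∝ 1/Δx, the particle with smaller position uncertainty (A) has larger momentum uncertainty.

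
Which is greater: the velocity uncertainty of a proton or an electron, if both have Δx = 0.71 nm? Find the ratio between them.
The electron has the larger minimum velocity uncertainty, by a ratio of 1836.2.

For both particles, Δp_min = ℏ/(2Δx) = 7.427e-26 kg·m/s (same for both).

The velocity uncertainty is Δv = Δp/m:
- proton: Δv = 7.427e-26 / 1.673e-27 = 4.440e+01 m/s = 44.401 m/s
- electron: Δv = 7.427e-26 / 9.109e-31 = 8.153e+04 m/s = 81.527 km/s

Ratio: 8.153e+04 / 4.440e+01 = 1836.2

The lighter particle has larger velocity uncertainty because Δv ∝ 1/m.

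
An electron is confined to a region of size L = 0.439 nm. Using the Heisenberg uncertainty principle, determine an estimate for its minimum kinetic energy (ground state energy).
49.424 meV

Using the uncertainty principle to estimate ground state energy:

1. The position uncertainty is approximately the confinement size:
   Δx ≈ L = 4.390e-10 m

2. From ΔxΔp ≥ ℏ/2, the minimum momentum uncertainty is:
   Δp ≈ ℏ/(2L) = 1.201e-25 kg·m/s

3. The kinetic energy is approximately:
   KE ≈ (Δp)²/(2m) = (1.201e-25)²/(2 × 9.109e-31 kg)
   KE ≈ 7.919e-21 J = 49.424 meV

This is an order-of-magnitude estimate of the ground state energy.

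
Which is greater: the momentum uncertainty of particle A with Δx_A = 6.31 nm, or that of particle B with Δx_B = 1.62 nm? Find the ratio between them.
Particle B has the larger minimum momentum uncertainty, by a factor of 3.90.

For each particle, the minimum momentum uncertainty is Δp_min = ℏ/(2Δx):

Particle A: Δp_A = ℏ/(2×6.310e-09 m) = 8.356e-27 kg·m/s
Particle B: Δp_B = ℏ/(2×1.620e-09 m) = 3.255e-26 kg·m/s

Ratio: Δp_B/Δp_A = 3.90

Since Δp_min ∝ 1/Δx, the particle with smaller position uncertainty (B) has larger momentum uncertainty.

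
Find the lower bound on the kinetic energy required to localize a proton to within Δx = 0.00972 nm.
54.906 meV

Localizing a particle requires giving it sufficient momentum uncertainty:

1. From uncertainty principle: Δp ≥ ℏ/(2Δx)
   Δp_min = (1.055e-34 J·s) / (2 × 9.720e-12 m)
   Δp_min = 5.425e-24 kg·m/s

2. This momentum uncertainty corresponds to kinetic energy:
   KE ≈ (Δp)²/(2m) = (5.425e-24)²/(2 × 1.673e-27 kg)
   KE = 8.797e-21 J = 54.906 meV

Tighter localization requires more energy.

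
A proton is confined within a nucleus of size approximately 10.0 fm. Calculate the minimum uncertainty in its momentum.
5.273 × 10^-21 kg·m/s

Using the Heisenberg uncertainty principle:
ΔxΔp ≥ ℏ/2

With Δx ≈ L = 1.000e-14 m (the confinement size):
Δp_min = ℏ/(2Δx)
Δp_min = (1.055e-34 J·s) / (2 × 1.000e-14 m)
Δp_min = 5.273e-21 kg·m/s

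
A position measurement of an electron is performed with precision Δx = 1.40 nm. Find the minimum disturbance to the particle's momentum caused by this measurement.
3.766 × 10^-26 kg·m/s

The uncertainty principle implies that measuring position disturbs momentum:
ΔxΔp ≥ ℏ/2

When we measure position with precision Δx, we necessarily introduce a momentum uncertainty:
Δp ≥ ℏ/(2Δx)
Δp_min = (1.055e-34 J·s) / (2 × 1.400e-09 m)
Δp_min = 3.766e-26 kg·m/s

The more precisely we measure position, the greater the momentum disturbance.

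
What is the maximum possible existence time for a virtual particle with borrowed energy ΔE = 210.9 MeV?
1.560 ys

Using the energy-time uncertainty principle:
ΔEΔt ≥ ℏ/2

For a virtual particle borrowing energy ΔE, the maximum lifetime is:
Δt_max = ℏ/(2ΔE)

Converting energy:
ΔE = 210.9 MeV = 3.379e-11 J

Δt_max = (1.055e-34 J·s) / (2 × 3.379e-11 J)
Δt_max = 1.560e-24 s = 1.560 ys

Virtual particles with higher borrowed energy exist for shorter times.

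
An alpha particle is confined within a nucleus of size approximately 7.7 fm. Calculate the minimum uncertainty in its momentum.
6.848 × 10^-21 kg·m/s

Using the Heisenberg uncertainty principle:
ΔxΔp ≥ ℏ/2

With Δx ≈ L = 7.700e-15 m (the confinement size):
Δp_min = ℏ/(2Δx)
Δp_min = (1.055e-34 J·s) / (2 × 7.700e-15 m)
Δp_min = 6.848e-21 kg·m/s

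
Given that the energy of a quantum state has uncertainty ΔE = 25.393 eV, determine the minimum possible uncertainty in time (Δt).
12.961 as

Using the energy-time uncertainty principle:
ΔEΔt ≥ ℏ/2

The minimum uncertainty in time is:
Δt_min = ℏ/(2ΔE)
Δt_min = (1.055e-34 J·s) / (2 × 4.068e-18 J)
Δt_min = 1.296e-17 s = 12.961 as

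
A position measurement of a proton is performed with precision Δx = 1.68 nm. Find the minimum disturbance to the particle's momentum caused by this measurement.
3.139 × 10^-26 kg·m/s

The uncertainty principle implies that measuring position disturbs momentum:
ΔxΔp ≥ ℏ/2

When we measure position with precision Δx, we necessarily introduce a momentum uncertainty:
Δp ≥ ℏ/(2Δx)
Δp_min = (1.055e-34 J·s) / (2 × 1.680e-09 m)
Δp_min = 3.139e-26 kg·m/s

The more precisely we measure position, the greater the momentum disturbance.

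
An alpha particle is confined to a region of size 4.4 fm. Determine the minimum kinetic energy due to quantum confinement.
67.449 keV

Using the uncertainty principle:

1. Position uncertainty: Δx ≈ 4.400e-15 m
2. Minimum momentum uncertainty: Δp = ℏ/(2Δx) = 1.198e-20 kg·m/s
3. Minimum kinetic energy:
   KE = (Δp)²/(2m) = (1.198e-20)²/(2 × 6.645e-27 kg)
   KE = 1.081e-14 J = 67.449 keV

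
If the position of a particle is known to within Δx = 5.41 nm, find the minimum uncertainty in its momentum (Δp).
9.747 × 10^-27 kg·m/s

Using the Heisenberg uncertainty principle:
ΔxΔp ≥ ℏ/2

The minimum uncertainty in momentum is:
Δp_min = ℏ/(2Δx)
Δp_min = (1.055e-34 J·s) / (2 × 5.410e-09 m)
Δp_min = 9.747e-27 kg·m/s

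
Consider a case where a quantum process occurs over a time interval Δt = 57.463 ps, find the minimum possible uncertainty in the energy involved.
5.727 μeV

Using the energy-time uncertainty principle:
ΔEΔt ≥ ℏ/2

The minimum uncertainty in energy is:
ΔE_min = ℏ/(2Δt)
ΔE_min = (1.055e-34 J·s) / (2 × 5.746e-11 s)
ΔE_min = 9.176e-25 J = 5.727 μeV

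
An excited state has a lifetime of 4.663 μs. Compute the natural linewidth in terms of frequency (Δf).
17.066 kHz

Using the energy-time uncertainty principle and E = hf:
ΔEΔt ≥ ℏ/2
hΔf·Δt ≥ ℏ/2

The minimum frequency uncertainty is:
Δf = ℏ/(2hτ) = 1/(4πτ)
Δf = 1/(4π × 4.663e-06 s)
Δf = 1.707e+04 Hz = 17.066 kHz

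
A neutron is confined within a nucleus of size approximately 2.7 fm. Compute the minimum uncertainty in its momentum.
1.953 × 10^-20 kg·m/s

Using the Heisenberg uncertainty principle:
ΔxΔp ≥ ℏ/2

With Δx ≈ L = 2.700e-15 m (the confinement size):
Δp_min = ℏ/(2Δx)
Δp_min = (1.055e-34 J·s) / (2 × 2.700e-15 m)
Δp_min = 1.953e-20 kg·m/s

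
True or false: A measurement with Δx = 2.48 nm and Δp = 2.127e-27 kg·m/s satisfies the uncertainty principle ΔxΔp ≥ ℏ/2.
No, it violates the uncertainty principle (impossible measurement).

Calculate the product ΔxΔp:
ΔxΔp = (2.480e-09 m) × (2.127e-27 kg·m/s)
ΔxΔp = 5.275e-36 J·s

Compare to the minimum allowed value ℏ/2:
ℏ/2 = 5.273e-35 J·s

Since ΔxΔp = 5.275e-36 J·s < 5.273e-35 J·s = ℏ/2,
the measurement violates the uncertainty principle.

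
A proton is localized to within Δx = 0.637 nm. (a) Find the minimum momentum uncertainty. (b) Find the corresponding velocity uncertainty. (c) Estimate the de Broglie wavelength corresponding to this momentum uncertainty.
(a) Δp_min = 8.278 × 10^-26 kg·m/s
(b) Δv_min = 49.489 m/s
(c) λ_dB = 8.005 nm

Step-by-step:

(a) From the uncertainty principle:
Δp_min = ℏ/(2Δx) = (1.055e-34 J·s)/(2 × 6.370e-10 m) = 8.278e-26 kg·m/s

(b) The velocity uncertainty:
Δv = Δp/m = (8.278e-26 kg·m/s)/(1.673e-27 kg) = 4.949e+01 m/s = 49.489 m/s

(c) The de Broglie wavelength for this momentum:
λ = h/p = (6.626e-34 J·s)/(8.278e-26 kg·m/s) = 8.005e-09 m = 8.005 nm

Note: The de Broglie wavelength is comparable to the localization size, as expected from wave-particle duality.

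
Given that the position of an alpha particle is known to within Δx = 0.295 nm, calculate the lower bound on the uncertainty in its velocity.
26.900 m/s

Using the Heisenberg uncertainty principle and Δp = mΔv:
ΔxΔp ≥ ℏ/2
Δx(mΔv) ≥ ℏ/2

The minimum uncertainty in velocity is:
Δv_min = ℏ/(2mΔx)
Δv_min = (1.055e-34 J·s) / (2 × 6.645e-27 kg × 2.950e-10 m)
Δv_min = 2.690e+01 m/s = 26.900 m/s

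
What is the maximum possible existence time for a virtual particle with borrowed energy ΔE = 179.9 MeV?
1.829 ys

Using the energy-time uncertainty principle:
ΔEΔt ≥ ℏ/2

For a virtual particle borrowing energy ΔE, the maximum lifetime is:
Δt_max = ℏ/(2ΔE)

Converting energy:
ΔE = 179.9 MeV = 2.882e-11 J

Δt_max = (1.055e-34 J·s) / (2 × 2.882e-11 J)
Δt_max = 1.829e-24 s = 1.829 ys

Virtual particles with higher borrowed energy exist for shorter times.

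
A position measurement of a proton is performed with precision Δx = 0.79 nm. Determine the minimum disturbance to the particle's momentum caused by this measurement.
6.675 × 10^-26 kg·m/s

The uncertainty principle implies that measuring position disturbs momentum:
ΔxΔp ≥ ℏ/2

When we measure position with precision Δx, we necessarily introduce a momentum uncertainty:
Δp ≥ ℏ/(2Δx)
Δp_min = (1.055e-34 J·s) / (2 × 7.900e-10 m)
Δp_min = 6.675e-26 kg·m/s

The more precisely we measure position, the greater the momentum disturbance.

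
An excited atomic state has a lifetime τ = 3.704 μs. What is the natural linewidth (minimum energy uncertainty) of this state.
88.852 peV

Using the energy-time uncertainty principle:
ΔEΔt ≥ ℏ/2

The lifetime τ represents the time uncertainty Δt.
The natural linewidth (minimum energy uncertainty) is:

ΔE = ℏ/(2τ)
ΔE = (1.055e-34 J·s) / (2 × 3.704e-06 s)
ΔE = 1.424e-29 J = 88.852 peV

This natural linewidth limits the precision of spectroscopic measurements.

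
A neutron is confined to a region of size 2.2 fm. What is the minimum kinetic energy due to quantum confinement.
1.070 MeV

Using the uncertainty principle:

1. Position uncertainty: Δx ≈ 2.200e-15 m
2. Minimum momentum uncertainty: Δp = ℏ/(2Δx) = 2.397e-20 kg·m/s
3. Minimum kinetic energy:
   KE = (Δp)²/(2m) = (2.397e-20)²/(2 × 1.675e-27 kg)
   KE = 1.715e-13 J = 1.070 MeV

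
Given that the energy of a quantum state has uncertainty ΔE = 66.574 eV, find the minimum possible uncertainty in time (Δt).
4.943 as

Using the energy-time uncertainty principle:
ΔEΔt ≥ ℏ/2

The minimum uncertainty in time is:
Δt_min = ℏ/(2ΔE)
Δt_min = (1.055e-34 J·s) / (2 × 1.067e-17 J)
Δt_min = 4.943e-18 s = 4.943 as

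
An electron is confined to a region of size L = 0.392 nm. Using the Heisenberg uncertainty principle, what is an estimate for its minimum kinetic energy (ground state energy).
61.986 meV

Using the uncertainty principle to estimate ground state energy:

1. The position uncertainty is approximately the confinement size:
   Δx ≈ L = 3.920e-10 m

2. From ΔxΔp ≥ ℏ/2, the minimum momentum uncertainty is:
   Δp ≈ ℏ/(2L) = 1.345e-25 kg·m/s

3. The kinetic energy is approximately:
   KE ≈ (Δp)²/(2m) = (1.345e-25)²/(2 × 9.109e-31 kg)
   KE ≈ 9.931e-21 J = 61.986 meV

This is an order-of-magnitude estimate of the ground state energy.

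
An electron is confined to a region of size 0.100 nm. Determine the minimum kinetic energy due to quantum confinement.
952.496 meV

Using the uncertainty principle:

1. Position uncertainty: Δx ≈ 1.000e-10 m
2. Minimum momentum uncertainty: Δp = ℏ/(2Δx) = 5.273e-25 kg·m/s
3. Minimum kinetic energy:
   KE = (Δp)²/(2m) = (5.273e-25)²/(2 × 9.109e-31 kg)
   KE = 1.526e-19 J = 952.496 meV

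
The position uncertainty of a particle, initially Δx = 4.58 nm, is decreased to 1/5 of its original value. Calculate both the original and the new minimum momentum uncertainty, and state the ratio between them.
Original Δp_min = 1.151 × 10^-26 kg·m/s; new Δp'_min = 5.756 × 10^-26 kg·m/s; ratio Δp'_min/Δp_min = 5.

From the uncertainty principle ΔxΔp ≥ ℏ/2, the minimum momentum uncertainty is Δp_min = ℏ/(2Δx).

Original (Δx = 4.58 nm = 4.580e-09 m):
Δp_min = (1.055e-34 J·s)/(2 × 4.580e-09 m) = 1.151e-26 kg·m/s

When Δx → (1/5)Δx:
Δp'_min = ℏ/(2 × (1/5)Δx) = 5 × ℏ/(2Δx) = 5 × Δp_min
Δp'_min = 5 × 1.151e-26 kg·m/s = 5.756e-26 kg·m/s

Since Δp_min ∝ 1/Δx, when Δx is decreased to 1/5 of its original value, Δp_min increases to 5 times its original value.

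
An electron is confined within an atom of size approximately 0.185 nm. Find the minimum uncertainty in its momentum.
2.850 × 10^-25 kg·m/s

Using the Heisenberg uncertainty principle:
ΔxΔp ≥ ℏ/2

With Δx ≈ L = 1.850e-10 m (the confinement size):
Δp_min = ℏ/(2Δx)
Δp_min = (1.055e-34 J·s) / (2 × 1.850e-10 m)
Δp_min = 2.850e-25 kg·m/s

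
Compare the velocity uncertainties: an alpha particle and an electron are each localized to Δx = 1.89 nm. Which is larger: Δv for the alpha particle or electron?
The electron has the larger minimum velocity uncertainty, by a ratio of 7294.3.

For both particles, Δp_min = ℏ/(2Δx) = 2.790e-26 kg·m/s (same for both).

The velocity uncertainty is Δv = Δp/m:
- alpha particle: Δv = 2.790e-26 / 6.645e-27 = 4.199e+00 m/s = 4.199 m/s
- electron: Δv = 2.790e-26 / 9.109e-31 = 3.063e+04 m/s = 30.626 km/s

Ratio: 3.063e+04 / 4.199e+00 = 7294.3

The lighter particle has larger velocity uncertainty because Δv ∝ 1/m.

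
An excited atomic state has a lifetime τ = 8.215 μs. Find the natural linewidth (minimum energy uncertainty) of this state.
40.062 peV

Using the energy-time uncertainty principle:
ΔEΔt ≥ ℏ/2

The lifetime τ represents the time uncertainty Δt.
The natural linewidth (minimum energy uncertainty) is:

ΔE = ℏ/(2τ)
ΔE = (1.055e-34 J·s) / (2 × 8.215e-06 s)
ΔE = 6.419e-30 J = 40.062 peV

This natural linewidth limits the precision of spectroscopic measurements.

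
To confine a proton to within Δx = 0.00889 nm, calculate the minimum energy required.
65.637 meV

Localizing a particle requires giving it sufficient momentum uncertainty:

1. From uncertainty principle: Δp ≥ ℏ/(2Δx)
   Δp_min = (1.055e-34 J·s) / (2 × 8.890e-12 m)
   Δp_min = 5.931e-24 kg·m/s

2. This momentum uncertainty corresponds to kinetic energy:
   KE ≈ (Δp)²/(2m) = (5.931e-24)²/(2 × 1.673e-27 kg)
   KE = 1.052e-20 J = 65.637 meV

Tighter localization requires more energy.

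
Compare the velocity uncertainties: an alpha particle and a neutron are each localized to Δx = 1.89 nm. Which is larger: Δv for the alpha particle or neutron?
The neutron has the larger minimum velocity uncertainty, by a ratio of 4.0.

For both particles, Δp_min = ℏ/(2Δx) = 2.790e-26 kg·m/s (same for both).

The velocity uncertainty is Δv = Δp/m:
- alpha particle: Δv = 2.790e-26 / 6.645e-27 = 4.199e+00 m/s = 4.199 m/s
- neutron: Δv = 2.790e-26 / 1.675e-27 = 1.666e+01 m/s = 16.657 m/s

Ratio: 1.666e+01 / 4.199e+00 = 4.0

The lighter particle has larger velocity uncertainty because Δv ∝ 1/m.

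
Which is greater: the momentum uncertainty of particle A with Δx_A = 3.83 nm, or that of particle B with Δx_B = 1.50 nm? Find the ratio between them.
Particle B has the larger minimum momentum uncertainty, by a factor of 2.55.

For each particle, the minimum momentum uncertainty is Δp_min = ℏ/(2Δx):

Particle A: Δp_A = ℏ/(2×3.830e-09 m) = 1.377e-26 kg·m/s
Particle B: Δp_B = ℏ/(2×1.500e-09 m) = 3.515e-26 kg·m/s

Ratio: Δp_B/Δp_A = 2.55

Since Δp_min ∝ 1/Δx, the particle with smaller position uncertainty (B) has larger momentum uncertainty.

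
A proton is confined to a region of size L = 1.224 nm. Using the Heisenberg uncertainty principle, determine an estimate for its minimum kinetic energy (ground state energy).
3.463 μeV

Using the uncertainty principle to estimate ground state energy:

1. The position uncertainty is approximately the confinement size:
   Δx ≈ L = 1.224e-09 m

2. From ΔxΔp ≥ ℏ/2, the minimum momentum uncertainty is:
   Δp ≈ ℏ/(2L) = 4.308e-26 kg·m/s

3. The kinetic energy is approximately:
   KE ≈ (Δp)²/(2m) = (4.308e-26)²/(2 × 1.673e-27 kg)
   KE ≈ 5.548e-25 J = 3.463 μeV

This is an order-of-magnitude estimate of the ground state energy.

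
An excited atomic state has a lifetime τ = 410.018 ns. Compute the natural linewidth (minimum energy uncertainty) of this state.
802.662 peV

Using the energy-time uncertainty principle:
ΔEΔt ≥ ℏ/2

The lifetime τ represents the time uncertainty Δt.
The natural linewidth (minimum energy uncertainty) is:

ΔE = ℏ/(2τ)
ΔE = (1.055e-34 J·s) / (2 × 4.100e-07 s)
ΔE = 1.286e-28 J = 802.662 peV

This natural linewidth limits the precision of spectroscopic measurements.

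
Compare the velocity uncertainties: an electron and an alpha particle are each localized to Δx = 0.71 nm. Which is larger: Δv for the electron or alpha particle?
The electron has the larger minimum velocity uncertainty, by a ratio of 7294.3.

For both particles, Δp_min = ℏ/(2Δx) = 7.427e-26 kg·m/s (same for both).

The velocity uncertainty is Δv = Δp/m:
- electron: Δv = 7.427e-26 / 9.109e-31 = 8.153e+04 m/s = 81.527 km/s
- alpha particle: Δv = 7.427e-26 / 6.645e-27 = 1.118e+01 m/s = 11.177 m/s

Ratio: 8.153e+04 / 1.118e+01 = 7294.3

The lighter particle has larger velocity uncertainty because Δv ∝ 1/m.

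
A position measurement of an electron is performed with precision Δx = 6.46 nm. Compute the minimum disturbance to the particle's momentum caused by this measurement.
8.162 × 10^-27 kg·m/s

The uncertainty principle implies that measuring position disturbs momentum:
ΔxΔp ≥ ℏ/2

When we measure position with precision Δx, we necessarily introduce a momentum uncertainty:
Δp ≥ ℏ/(2Δx)
Δp_min = (1.055e-34 J·s) / (2 × 6.460e-09 m)
Δp_min = 8.162e-27 kg·m/s

The more precisely we measure position, the greater the momentum disturbance.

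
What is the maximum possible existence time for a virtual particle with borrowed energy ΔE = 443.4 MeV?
7.422 × 10^-25 s

Using the energy-time uncertainty principle:
ΔEΔt ≥ ℏ/2

For a virtual particle borrowing energy ΔE, the maximum lifetime is:
Δt_max = ℏ/(2ΔE)

Converting energy:
ΔE = 443.4 MeV = 7.104e-11 J

Δt_max = (1.055e-34 J·s) / (2 × 7.104e-11 J)
Δt_max = 7.422e-25 s = 7.422 × 10^-25 s

Virtual particles with higher borrowed energy exist for shorter times.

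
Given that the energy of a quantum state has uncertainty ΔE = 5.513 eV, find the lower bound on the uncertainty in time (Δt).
59.696 as

Using the energy-time uncertainty principle:
ΔEΔt ≥ ℏ/2

The minimum uncertainty in time is:
Δt_min = ℏ/(2ΔE)
Δt_min = (1.055e-34 J·s) / (2 × 8.833e-19 J)
Δt_min = 5.970e-17 s = 59.696 as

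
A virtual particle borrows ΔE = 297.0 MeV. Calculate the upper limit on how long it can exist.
1.108 ys

Using the energy-time uncertainty principle:
ΔEΔt ≥ ℏ/2

For a virtual particle borrowing energy ΔE, the maximum lifetime is:
Δt_max = ℏ/(2ΔE)

Converting energy:
ΔE = 297.0 MeV = 4.758e-11 J

Δt_max = (1.055e-34 J·s) / (2 × 4.758e-11 J)
Δt_max = 1.108e-24 s = 1.108 ys

Virtual particles with higher borrowed energy exist for shorter times.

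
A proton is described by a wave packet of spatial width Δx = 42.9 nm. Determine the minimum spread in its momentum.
1.229 × 10^-27 kg·m/s

For a wave packet, the spatial width Δx and momentum spread Δp are related by the uncertainty principle:
ΔxΔp ≥ ℏ/2

The minimum momentum spread is:
Δp_min = ℏ/(2Δx)
Δp_min = (1.055e-34 J·s) / (2 × 4.290e-08 m)
Δp_min = 1.229e-27 kg·m/s

A wave packet cannot have both a well-defined position and well-defined momentum.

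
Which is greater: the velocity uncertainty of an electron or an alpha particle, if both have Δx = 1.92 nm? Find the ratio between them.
The electron has the larger minimum velocity uncertainty, by a ratio of 7294.3.

For both particles, Δp_min = ℏ/(2Δx) = 2.746e-26 kg·m/s (same for both).

The velocity uncertainty is Δv = Δp/m:
- electron: Δv = 2.746e-26 / 9.109e-31 = 3.015e+04 m/s = 30.148 km/s
- alpha particle: Δv = 2.746e-26 / 6.645e-27 = 4.133e+00 m/s = 4.133 m/s

Ratio: 3.015e+04 / 4.133e+00 = 7294.3

The lighter particle has larger velocity uncertainty because Δv ∝ 1/m.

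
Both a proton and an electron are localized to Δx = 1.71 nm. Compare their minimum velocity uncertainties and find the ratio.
The electron has the larger minimum velocity uncertainty, by a ratio of 1836.2.

For both particles, Δp_min = ℏ/(2Δx) = 3.084e-26 kg·m/s (same for both).

The velocity uncertainty is Δv = Δp/m:
- proton: Δv = 3.084e-26 / 1.673e-27 = 1.844e+01 m/s = 18.435 m/s
- electron: Δv = 3.084e-26 / 9.109e-31 = 3.385e+04 m/s = 33.850 km/s

Ratio: 3.385e+04 / 1.844e+01 = 1836.2

The lighter particle has larger velocity uncertainty because Δv ∝ 1/m.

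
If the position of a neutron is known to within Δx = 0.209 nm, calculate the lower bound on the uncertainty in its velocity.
150.627 m/s

Using the Heisenberg uncertainty principle and Δp = mΔv:
ΔxΔp ≥ ℏ/2
Δx(mΔv) ≥ ℏ/2

The minimum uncertainty in velocity is:
Δv_min = ℏ/(2mΔx)
Δv_min = (1.055e-34 J·s) / (2 × 1.675e-27 kg × 2.090e-10 m)
Δv_min = 1.506e+02 m/s = 150.627 m/s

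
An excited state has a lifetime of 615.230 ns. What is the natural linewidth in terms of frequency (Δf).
129.346 kHz

Using the energy-time uncertainty principle and E = hf:
ΔEΔt ≥ ℏ/2
hΔf·Δt ≥ ℏ/2

The minimum frequency uncertainty is:
Δf = ℏ/(2hτ) = 1/(4πτ)
Δf = 1/(4π × 6.152e-07 s)
Δf = 1.293e+05 Hz = 129.346 kHz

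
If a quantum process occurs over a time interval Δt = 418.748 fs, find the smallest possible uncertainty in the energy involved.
785.928 μeV

Using the energy-time uncertainty principle:
ΔEΔt ≥ ℏ/2

The minimum uncertainty in energy is:
ΔE_min = ℏ/(2Δt)
ΔE_min = (1.055e-34 J·s) / (2 × 4.187e-13 s)
ΔE_min = 1.259e-22 J = 785.928 μeV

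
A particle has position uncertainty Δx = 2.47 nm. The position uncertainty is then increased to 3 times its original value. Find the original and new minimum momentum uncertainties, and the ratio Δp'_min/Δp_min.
Original Δp_min = 2.135 × 10^-26 kg·m/s; new Δp'_min = 7.116 × 10^-27 kg·m/s; ratio Δp'_min/Δp_min = 1/3.

From the uncertainty principle ΔxΔp ≥ ℏ/2, the minimum momentum uncertainty is Δp_min = ℏ/(2Δx).

Original (Δx = 2.47 nm = 2.470e-09 m):
Δp_min = (1.055e-34 J·s)/(2 × 2.470e-09 m) = 2.135e-26 kg·m/s

When Δx → 3Δx:
Δp'_min = ℏ/(2 × 3Δx) = (1/3) × ℏ/(2Δx) = (1/3) × Δp_min
Δp'_min = 1/3 × 2.135e-26 kg·m/s = 7.116e-27 kg·m/s

Since Δp_min ∝ 1/Δx, when Δx is increased to 3 times its original value, Δp_min decreases to 1/3 of its original value.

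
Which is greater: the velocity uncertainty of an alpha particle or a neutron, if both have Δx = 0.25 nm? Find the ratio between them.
The neutron has the larger minimum velocity uncertainty, by a ratio of 4.0.

For both particles, Δp_min = ℏ/(2Δx) = 2.109e-25 kg·m/s (same for both).

The velocity uncertainty is Δv = Δp/m:
- alpha particle: Δv = 2.109e-25 / 6.645e-27 = 3.174e+01 m/s = 31.742 m/s
- neutron: Δv = 2.109e-25 / 1.675e-27 = 1.259e+02 m/s = 125.924 m/s

Ratio: 1.259e+02 / 3.174e+01 = 4.0

The lighter particle has larger velocity uncertainty because Δv ∝ 1/m.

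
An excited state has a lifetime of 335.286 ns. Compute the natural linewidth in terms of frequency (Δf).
237.342 kHz

Using the energy-time uncertainty principle and E = hf:
ΔEΔt ≥ ℏ/2
hΔf·Δt ≥ ℏ/2

The minimum frequency uncertainty is:
Δf = ℏ/(2hτ) = 1/(4πτ)
Δf = 1/(4π × 3.353e-07 s)
Δf = 2.373e+05 Hz = 237.342 kHz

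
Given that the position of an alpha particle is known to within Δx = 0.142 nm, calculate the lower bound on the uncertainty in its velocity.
55.884 m/s

Using the Heisenberg uncertainty principle and Δp = mΔv:
ΔxΔp ≥ ℏ/2
Δx(mΔv) ≥ ℏ/2

The minimum uncertainty in velocity is:
Δv_min = ℏ/(2mΔx)
Δv_min = (1.055e-34 J·s) / (2 × 6.645e-27 kg × 1.420e-10 m)
Δv_min = 5.588e+01 m/s = 55.884 m/s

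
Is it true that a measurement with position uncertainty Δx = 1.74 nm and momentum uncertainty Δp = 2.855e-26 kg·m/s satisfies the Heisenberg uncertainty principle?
No, it violates the uncertainty principle (impossible measurement).

Calculate the product ΔxΔp:
ΔxΔp = (1.740e-09 m) × (2.855e-26 kg·m/s)
ΔxΔp = 4.968e-35 J·s

Compare to the minimum allowed value ℏ/2:
ℏ/2 = 5.273e-35 J·s

Since ΔxΔp = 4.968e-35 J·s < 5.273e-35 J·s = ℏ/2,
the measurement violates the uncertainty principle.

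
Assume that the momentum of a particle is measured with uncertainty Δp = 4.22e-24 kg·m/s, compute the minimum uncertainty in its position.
12.495 pm

Using the Heisenberg uncertainty principle:
ΔxΔp ≥ ℏ/2

The minimum uncertainty in position is:
Δx_min = ℏ/(2Δp)
Δx_min = (1.055e-34 J·s) / (2 × 4.220e-24 kg·m/s)
Δx_min = 1.249e-11 m = 12.495 pm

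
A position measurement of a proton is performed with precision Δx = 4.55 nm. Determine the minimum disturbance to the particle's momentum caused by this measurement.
1.159 × 10^-26 kg·m/s

The uncertainty principle implies that measuring position disturbs momentum:
ΔxΔp ≥ ℏ/2

When we measure position with precision Δx, we necessarily introduce a momentum uncertainty:
Δp ≥ ℏ/(2Δx)
Δp_min = (1.055e-34 J·s) / (2 × 4.550e-09 m)
Δp_min = 1.159e-26 kg·m/s

The more precisely we measure position, the greater the momentum disturbance.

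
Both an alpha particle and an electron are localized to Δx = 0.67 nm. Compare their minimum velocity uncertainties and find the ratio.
The electron has the larger minimum velocity uncertainty, by a ratio of 7294.3.

For both particles, Δp_min = ℏ/(2Δx) = 7.870e-26 kg·m/s (same for both).

The velocity uncertainty is Δv = Δp/m:
- alpha particle: Δv = 7.870e-26 / 6.645e-27 = 1.184e+01 m/s = 11.844 m/s
- electron: Δv = 7.870e-26 / 9.109e-31 = 8.639e+04 m/s = 86.394 km/s

Ratio: 8.639e+04 / 1.184e+01 = 7294.3

The lighter particle has larger velocity uncertainty because Δv ∝ 1/m.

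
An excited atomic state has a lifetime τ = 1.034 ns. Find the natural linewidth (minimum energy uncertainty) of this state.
318.284 neV

Using the energy-time uncertainty principle:
ΔEΔt ≥ ℏ/2

The lifetime τ represents the time uncertainty Δt.
The natural linewidth (minimum energy uncertainty) is:

ΔE = ℏ/(2τ)
ΔE = (1.055e-34 J·s) / (2 × 1.034e-09 s)
ΔE = 5.099e-26 J = 318.284 neV

This natural linewidth limits the precision of spectroscopic measurements.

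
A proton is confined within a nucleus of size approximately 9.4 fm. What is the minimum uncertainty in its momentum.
5.609 × 10^-21 kg·m/s

Using the Heisenberg uncertainty principle:
ΔxΔp ≥ ℏ/2

With Δx ≈ L = 9.400e-15 m (the confinement size):
Δp_min = ℏ/(2Δx)
Δp_min = (1.055e-34 J·s) / (2 × 9.400e-15 m)
Δp_min = 5.609e-21 kg·m/s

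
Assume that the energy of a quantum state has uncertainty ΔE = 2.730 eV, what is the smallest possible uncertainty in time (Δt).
120.552 as

Using the energy-time uncertainty principle:
ΔEΔt ≥ ℏ/2

The minimum uncertainty in time is:
Δt_min = ℏ/(2ΔE)
Δt_min = (1.055e-34 J·s) / (2 × 4.374e-19 J)
Δt_min = 1.206e-16 s = 120.552 as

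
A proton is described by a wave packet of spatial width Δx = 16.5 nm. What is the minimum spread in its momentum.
3.196 × 10^-27 kg·m/s

For a wave packet, the spatial width Δx and momentum spread Δp are related by the uncertainty principle:
ΔxΔp ≥ ℏ/2

The minimum momentum spread is:
Δp_min = ℏ/(2Δx)
Δp_min = (1.055e-34 J·s) / (2 × 1.650e-08 m)
Δp_min = 3.196e-27 kg·m/s

A wave packet cannot have both a well-defined position and well-defined momentum.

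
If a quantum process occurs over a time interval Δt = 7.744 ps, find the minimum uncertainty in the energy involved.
42.498 μeV

Using the energy-time uncertainty principle:
ΔEΔt ≥ ℏ/2

The minimum uncertainty in energy is:
ΔE_min = ℏ/(2Δt)
ΔE_min = (1.055e-34 J·s) / (2 × 7.744e-12 s)
ΔE_min = 6.809e-24 J = 42.498 μeV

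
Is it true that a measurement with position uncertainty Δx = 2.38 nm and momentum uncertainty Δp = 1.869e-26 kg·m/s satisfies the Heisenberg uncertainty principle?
No, it violates the uncertainty principle (impossible measurement).

Calculate the product ΔxΔp:
ΔxΔp = (2.380e-09 m) × (1.869e-26 kg·m/s)
ΔxΔp = 4.448e-35 J·s

Compare to the minimum allowed value ℏ/2:
ℏ/2 = 5.273e-35 J·s

Since ΔxΔp = 4.448e-35 J·s < 5.273e-35 J·s = ℏ/2,
the measurement violates the uncertainty principle.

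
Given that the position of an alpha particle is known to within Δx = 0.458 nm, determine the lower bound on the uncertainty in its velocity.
17.326 m/s

Using the Heisenberg uncertainty principle and Δp = mΔv:
ΔxΔp ≥ ℏ/2
Δx(mΔv) ≥ ℏ/2

The minimum uncertainty in velocity is:
Δv_min = ℏ/(2mΔx)
Δv_min = (1.055e-34 J·s) / (2 × 6.645e-27 kg × 4.580e-10 m)
Δv_min = 1.733e+01 m/s = 17.326 m/s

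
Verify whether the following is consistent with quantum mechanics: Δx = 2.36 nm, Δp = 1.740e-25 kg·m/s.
Yes, it satisfies the uncertainty principle.

Calculate the product ΔxΔp:
ΔxΔp = (2.360e-09 m) × (1.740e-25 kg·m/s)
ΔxΔp = 4.106e-34 J·s

Compare to the minimum allowed value ℏ/2:
ℏ/2 = 5.273e-35 J·s

Since ΔxΔp = 4.106e-34 J·s ≥ 5.273e-35 J·s = ℏ/2,
the measurement satisfies the uncertainty principle.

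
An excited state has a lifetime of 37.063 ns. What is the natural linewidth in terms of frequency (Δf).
2.147 MHz

Using the energy-time uncertainty principle and E = hf:
ΔEΔt ≥ ℏ/2
hΔf·Δt ≥ ℏ/2

The minimum frequency uncertainty is:
Δf = ℏ/(2hτ) = 1/(4πτ)
Δf = 1/(4π × 3.706e-08 s)
Δf = 2.147e+06 Hz = 2.147 MHz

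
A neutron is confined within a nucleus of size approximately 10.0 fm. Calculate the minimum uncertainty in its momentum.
5.273 × 10^-21 kg·m/s

Using the Heisenberg uncertainty principle:
ΔxΔp ≥ ℏ/2

With Δx ≈ L = 1.000e-14 m (the confinement size):
Δp_min = ℏ/(2Δx)
Δp_min = (1.055e-34 J·s) / (2 × 1.000e-14 m)
Δp_min = 5.273e-21 kg·m/s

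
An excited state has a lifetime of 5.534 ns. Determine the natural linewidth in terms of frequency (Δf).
14.380 MHz

Using the energy-time uncertainty principle and E = hf:
ΔEΔt ≥ ℏ/2
hΔf·Δt ≥ ℏ/2

The minimum frequency uncertainty is:
Δf = ℏ/(2hτ) = 1/(4πτ)
Δf = 1/(4π × 5.534e-09 s)
Δf = 1.438e+07 Hz = 14.380 MHz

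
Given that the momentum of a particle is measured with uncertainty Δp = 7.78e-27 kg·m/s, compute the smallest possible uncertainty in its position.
6.777 nm

Using the Heisenberg uncertainty principle:
ΔxΔp ≥ ℏ/2

The minimum uncertainty in position is:
Δx_min = ℏ/(2Δp)
Δx_min = (1.055e-34 J·s) / (2 × 7.780e-27 kg·m/s)
Δx_min = 6.777e-09 m = 6.777 nm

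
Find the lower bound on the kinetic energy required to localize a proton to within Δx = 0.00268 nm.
722.245 meV

Localizing a particle requires giving it sufficient momentum uncertainty:

1. From uncertainty principle: Δp ≥ ℏ/(2Δx)
   Δp_min = (1.055e-34 J·s) / (2 × 2.680e-12 m)
   Δp_min = 1.967e-23 kg·m/s

2. This momentum uncertainty corresponds to kinetic energy:
   KE ≈ (Δp)²/(2m) = (1.967e-23)²/(2 × 1.673e-27 kg)
   KE = 1.157e-19 J = 722.245 meV

Tighter localization requires more energy.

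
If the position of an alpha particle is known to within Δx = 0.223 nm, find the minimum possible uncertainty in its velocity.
35.585 m/s

Using the Heisenberg uncertainty principle and Δp = mΔv:
ΔxΔp ≥ ℏ/2
Δx(mΔv) ≥ ℏ/2

The minimum uncertainty in velocity is:
Δv_min = ℏ/(2mΔx)
Δv_min = (1.055e-34 J·s) / (2 × 6.645e-27 kg × 2.230e-10 m)
Δv_min = 3.559e+01 m/s = 35.585 m/s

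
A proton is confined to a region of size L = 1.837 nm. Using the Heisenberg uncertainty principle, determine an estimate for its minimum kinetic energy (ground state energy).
1.537 μeV

Using the uncertainty principle to estimate ground state energy:

1. The position uncertainty is approximately the confinement size:
   Δx ≈ L = 1.837e-09 m

2. From ΔxΔp ≥ ℏ/2, the minimum momentum uncertainty is:
   Δp ≈ ℏ/(2L) = 2.870e-26 kg·m/s

3. The kinetic energy is approximately:
   KE ≈ (Δp)²/(2m) = (2.870e-26)²/(2 × 1.673e-27 kg)
   KE ≈ 2.463e-25 J = 1.537 μeV

This is an order-of-magnitude estimate of the ground state energy.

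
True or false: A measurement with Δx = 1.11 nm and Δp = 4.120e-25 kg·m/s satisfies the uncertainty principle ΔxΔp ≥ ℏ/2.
Yes, it satisfies the uncertainty principle.

Calculate the product ΔxΔp:
ΔxΔp = (1.110e-09 m) × (4.120e-25 kg·m/s)
ΔxΔp = 4.573e-34 J·s

Compare to the minimum allowed value ℏ/2:
ℏ/2 = 5.273e-35 J·s

Since ΔxΔp = 4.573e-34 J·s ≥ 5.273e-35 J·s = ℏ/2,
the measurement satisfies the uncertainty principle.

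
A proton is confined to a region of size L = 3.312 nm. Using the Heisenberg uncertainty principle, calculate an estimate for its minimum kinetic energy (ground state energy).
472.905 neV

Using the uncertainty principle to estimate ground state energy:

1. The position uncertainty is approximately the confinement size:
   Δx ≈ L = 3.312e-09 m

2. From ΔxΔp ≥ ℏ/2, the minimum momentum uncertainty is:
   Δp ≈ ℏ/(2L) = 1.592e-26 kg·m/s

3. The kinetic energy is approximately:
   KE ≈ (Δp)²/(2m) = (1.592e-26)²/(2 × 1.673e-27 kg)
   KE ≈ 7.577e-26 J = 472.905 neV

This is an order-of-magnitude estimate of the ground state energy.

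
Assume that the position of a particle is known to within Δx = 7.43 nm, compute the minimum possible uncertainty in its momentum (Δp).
7.097 × 10^-27 kg·m/s

Using the Heisenberg uncertainty principle:
ΔxΔp ≥ ℏ/2

The minimum uncertainty in momentum is:
Δp_min = ℏ/(2Δx)
Δp_min = (1.055e-34 J·s) / (2 × 7.430e-09 m)
Δp_min = 7.097e-27 kg·m/s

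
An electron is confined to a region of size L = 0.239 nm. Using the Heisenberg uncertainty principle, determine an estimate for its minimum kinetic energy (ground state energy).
166.750 meV

Using the uncertainty principle to estimate ground state energy:

1. The position uncertainty is approximately the confinement size:
   Δx ≈ L = 2.390e-10 m

2. From ΔxΔp ≥ ℏ/2, the minimum momentum uncertainty is:
   Δp ≈ ℏ/(2L) = 2.206e-25 kg·m/s

3. The kinetic energy is approximately:
   KE ≈ (Δp)²/(2m) = (2.206e-25)²/(2 × 9.109e-31 kg)
   KE ≈ 2.672e-20 J = 166.750 meV

This is an order-of-magnitude estimate of the ground state energy.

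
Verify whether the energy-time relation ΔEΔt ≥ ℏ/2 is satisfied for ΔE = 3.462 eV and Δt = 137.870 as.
Yes, it satisfies the uncertainty relation.

Calculate the product ΔEΔt:
ΔE = 3.462 eV = 5.547e-19 J
ΔEΔt = (5.547e-19 J) × (1.379e-16 s)
ΔEΔt = 7.647e-35 J·s

Compare to the minimum allowed value ℏ/2:
ℏ/2 = 5.273e-35 J·s

Since ΔEΔt = 7.647e-35 J·s ≥ 5.273e-35 J·s = ℏ/2,
this satisfies the uncertainty relation.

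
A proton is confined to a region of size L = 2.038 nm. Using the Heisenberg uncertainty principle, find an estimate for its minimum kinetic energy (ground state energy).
1.249 μeV

Using the uncertainty principle to estimate ground state energy:

1. The position uncertainty is approximately the confinement size:
   Δx ≈ L = 2.038e-09 m

2. From ΔxΔp ≥ ℏ/2, the minimum momentum uncertainty is:
   Δp ≈ ℏ/(2L) = 2.587e-26 kg·m/s

3. The kinetic energy is approximately:
   KE ≈ (Δp)²/(2m) = (2.587e-26)²/(2 × 1.673e-27 kg)
   KE ≈ 2.001e-25 J = 1.249 μeV

This is an order-of-magnitude estimate of the ground state energy.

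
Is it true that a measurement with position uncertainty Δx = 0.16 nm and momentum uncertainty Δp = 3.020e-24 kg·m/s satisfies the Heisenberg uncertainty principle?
Yes, it satisfies the uncertainty principle.

Calculate the product ΔxΔp:
ΔxΔp = (1.600e-10 m) × (3.020e-24 kg·m/s)
ΔxΔp = 4.832e-34 J·s

Compare to the minimum allowed value ℏ/2:
ℏ/2 = 5.273e-35 J·s

Since ΔxΔp = 4.832e-34 J·s ≥ 5.273e-35 J·s = ℏ/2,
the measurement satisfies the uncertainty principle.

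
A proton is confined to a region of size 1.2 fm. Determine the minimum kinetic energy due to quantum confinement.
3.602 MeV

Using the uncertainty principle:

1. Position uncertainty: Δx ≈ 1.200e-15 m
2. Minimum momentum uncertainty: Δp = ℏ/(2Δx) = 4.394e-20 kg·m/s
3. Minimum kinetic energy:
   KE = (Δp)²/(2m) = (4.394e-20)²/(2 × 1.673e-27 kg)
   KE = 5.772e-13 J = 3.602 MeV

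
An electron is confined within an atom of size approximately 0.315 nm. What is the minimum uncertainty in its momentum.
1.674 × 10^-25 kg·m/s

Using the Heisenberg uncertainty principle:
ΔxΔp ≥ ℏ/2

With Δx ≈ L = 3.150e-10 m (the confinement size):
Δp_min = ℏ/(2Δx)
Δp_min = (1.055e-34 J·s) / (2 × 3.150e-10 m)
Δp_min = 1.674e-25 kg·m/s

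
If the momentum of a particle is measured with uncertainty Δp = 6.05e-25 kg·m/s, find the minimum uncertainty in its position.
87.155 pm

Using the Heisenberg uncertainty principle:
ΔxΔp ≥ ℏ/2

The minimum uncertainty in position is:
Δx_min = ℏ/(2Δp)
Δx_min = (1.055e-34 J·s) / (2 × 6.050e-25 kg·m/s)
Δx_min = 8.715e-11 m = 87.155 pm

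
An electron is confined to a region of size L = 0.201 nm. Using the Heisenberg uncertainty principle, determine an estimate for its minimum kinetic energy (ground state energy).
235.760 meV

Using the uncertainty principle to estimate ground state energy:

1. The position uncertainty is approximately the confinement size:
   Δx ≈ L = 2.010e-10 m

2. From ΔxΔp ≥ ℏ/2, the minimum momentum uncertainty is:
   Δp ≈ ℏ/(2L) = 2.623e-25 kg·m/s

3. The kinetic energy is approximately:
   KE ≈ (Δp)²/(2m) = (2.623e-25)²/(2 × 9.109e-31 kg)
   KE ≈ 3.777e-20 J = 235.760 meV

This is an order-of-magnitude estimate of the ground state energy.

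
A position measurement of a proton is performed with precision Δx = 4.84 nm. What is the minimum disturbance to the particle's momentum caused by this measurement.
1.089 × 10^-26 kg·m/s

The uncertainty principle implies that measuring position disturbs momentum:
ΔxΔp ≥ ℏ/2

When we measure position with precision Δx, we necessarily introduce a momentum uncertainty:
Δp ≥ ℏ/(2Δx)
Δp_min = (1.055e-34 J·s) / (2 × 4.840e-09 m)
Δp_min = 1.089e-26 kg·m/s

The more precisely we measure position, the greater the momentum disturbance.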